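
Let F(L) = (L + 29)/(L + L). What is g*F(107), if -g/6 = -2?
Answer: 816/107 ≈ 7.6262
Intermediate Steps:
F(L) = (29 + L)/(2*L) (F(L) = (29 + L)/((2*L)) = (29 + L)*(1/(2*L)) = (29 + L)/(2*L))
g = 12 (g = -6*(-2) = 12)
g*F(107) = 12*((1/2)*(29 + 107)/107) = 12*((1/2)*(1/107)*136) = 12*(68/107) = 816/107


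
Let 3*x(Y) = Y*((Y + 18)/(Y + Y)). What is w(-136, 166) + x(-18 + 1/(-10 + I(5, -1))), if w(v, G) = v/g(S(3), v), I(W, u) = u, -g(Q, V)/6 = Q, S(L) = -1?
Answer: -499/22 ≈ -22.682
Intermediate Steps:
g(Q, V) = -6*Q
w(v, G) = v/6 (w(v, G) = v/((-6*(-1))) = v/6)
x(Y) = 3 + Y/6 (x(Y) = (Y*((Y + 18)/(Y + Y)))/3 = (Y*((18 + Y)/((2*Y))))/3 = (Y*((18 + Y)*(1/(2*Y))))/3 = (Y*((18 + Y)/(2*Y)))/3 = (9 + Y/2)/3 = 3 + Y/6)
w(-136, 166) + x(-18 + 1/(-10 + I(5, -1))) = (⅙)*(-136) + (3 + (-18 + 1/(-10 - 1))/6) = -68/3 + (3 + (-18 + 1/(-11))/6) = -68/3 + (3 + (-18 - 1/11)/6) = -68/3 + (3 + (⅙)*(-199/11)) = -68/3 + (3 - 199/66) = -68/3 - 1/66 = -499/22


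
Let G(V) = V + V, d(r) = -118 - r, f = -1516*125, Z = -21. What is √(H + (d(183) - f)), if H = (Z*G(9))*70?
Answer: √162739 ≈ 403.41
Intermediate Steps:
f = -189500
G(V) = 2*V
H = -26460 (H = -42*9*70 = -21*18*70 = -378*70 = -26460)
√(H + (d(183) - f)) = √(-26460 + ((-118 - 1*183) - 1*(-189500))) = √(-26460 + ((-118 - 183) + 189500)) = √(-26460 + (-301 + 189500)) = √(-26460 + 189199) = √162739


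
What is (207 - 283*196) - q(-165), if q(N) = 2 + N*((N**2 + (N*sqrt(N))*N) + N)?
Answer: 4409637 + 4492125*I*sqrt(165) ≈ 4.4096e+6 + 5.7702e+7*I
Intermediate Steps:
q(N) = 2 + N*(N + N**2 + N**(5/2)) (q(N) = 2 + N*((N**2 + N**(3/2)*N) + N) = 2 + N*((N**2 + N**(5/2)) + N) = 2 + N*(N + N**2 + N**(5/2)))
(207 - 283*196) - q(-165) = (207 - 283*196) - (2 + (-165)**2 + (-165)**3 + (-165)**(7/2)) = (207 - 55468) - (2 + 27225 - 4492125 - 4492125*I*sqrt(165)) = -55261 - (-4464898 - 4492125*I*sqrt(165)) = -55261 + (4464898 + 4492125*I*sqrt(165)) = 4409637 + 4492125*I*sqrt(165)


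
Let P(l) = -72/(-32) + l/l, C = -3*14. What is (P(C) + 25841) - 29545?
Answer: -14803/4 ≈ -3700.8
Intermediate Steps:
C = -42
P(l) = 13/4 (P(l) = -72*(-1/32) + 1 = 9/4 + 1 = 13/4)
(P(C) + 25841) - 29545 = (13/4 + 25841) - 29545 = 103377/4 - 29545 = -14803/4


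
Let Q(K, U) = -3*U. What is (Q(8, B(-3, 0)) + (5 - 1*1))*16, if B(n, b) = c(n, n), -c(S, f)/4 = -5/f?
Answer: 384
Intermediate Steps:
c(S, f) = 20/f (c(S, f) = -(-20)/f = 20/f)
B(n, b) = 20/n
(Q(8, B(-3, 0)) + (5 - 1*1))*16 = (-60/(-3) + (5 - 1*1))*16 = (-60*(-1)/3 + (5 - 1))*16 = (-3*(-20/3) + 4)*16 = (20 + 4)*16 = 24*16 = 384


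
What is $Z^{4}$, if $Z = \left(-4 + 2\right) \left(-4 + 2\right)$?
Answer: $256$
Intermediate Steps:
$Z = 4$ ($Z = \left(-2\right) \left(-2\right) = 4$)
$Z^{4} = 4^{4} = 256$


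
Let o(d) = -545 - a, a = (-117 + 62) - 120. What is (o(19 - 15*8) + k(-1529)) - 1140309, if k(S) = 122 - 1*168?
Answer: -1140725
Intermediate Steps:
a = -175 (a = -55 - 120 = -175)
o(d) = -370 (o(d) = -545 - 1*(-175) = -545 + 175 = -370)
k(S) = -46 (k(S) = 122 - 168 = -46)
(o(19 - 15*8) + k(-1529)) - 1140309 = (-370 - 46) - 1140309 = -416 - 1140309 = -1140725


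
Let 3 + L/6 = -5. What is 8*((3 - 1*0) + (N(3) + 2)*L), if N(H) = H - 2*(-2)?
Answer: -3432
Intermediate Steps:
L = -48 (L = -18 + 6*(-5) = -18 - 30 = -48)
N(H) = 4 + H (N(H) = H + 4 = 4 + H)
8*((3 - 1*0) + (N(3) + 2)*L) = 8*((3 - 1*0) + ((4 + 3) + 2)*(-48)) = 8*((3 + 0) + (7 + 2)*(-48)) = 8*(3 + 9*(-48)) = 8*(3 - 432) = 8*(-429) = -3432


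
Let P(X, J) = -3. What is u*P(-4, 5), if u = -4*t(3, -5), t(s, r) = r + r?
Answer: -120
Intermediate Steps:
t(s, r) = 2*r
u = 40 (u = -8*(-5) = -4*(-10) = 40)
u*P(-4, 5) = 40*(-3) = -120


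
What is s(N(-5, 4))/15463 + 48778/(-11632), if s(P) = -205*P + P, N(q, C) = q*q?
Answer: -406788707/89932808 ≈ -4.5233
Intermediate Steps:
N(q, C) = q²
s(P) = -204*P
s(N(-5, 4))/15463 + 48778/(-11632) = -204*(-5)²/15463 + 48778/(-11632) = -204*25*(1/15463) + 48778*(-1/11632) = -5100*1/15463 - 24389/5816 = -5100/15463 - 24389/5816 = -406788707/89932808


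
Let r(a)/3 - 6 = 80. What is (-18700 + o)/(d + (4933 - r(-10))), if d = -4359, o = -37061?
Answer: -55761/316 ≈ -176.46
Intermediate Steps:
r(a) = 258 (r(a) = 18 + 3*80 = 18 + 240 = 258)
(-18700 + o)/(d + (4933 - r(-10))) = (-18700 - 37061)/(-4359 + (4933 - 1*258)) = -55761/(-4359 + (4933 - 258)) = -55761/(-4359 + 4675) = -55761/316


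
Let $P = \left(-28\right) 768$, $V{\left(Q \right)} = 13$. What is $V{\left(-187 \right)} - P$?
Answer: $21517$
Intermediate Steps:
$P = -21504$
$V{\left(-187 \right)} - P = 13 - -21504 = 13 + 21504 = 21517$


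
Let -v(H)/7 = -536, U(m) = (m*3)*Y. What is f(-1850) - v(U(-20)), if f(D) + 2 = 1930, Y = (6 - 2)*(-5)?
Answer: -1824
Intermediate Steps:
Y = -20 (Y = 4*(-5) = -20)
f(D) = 1928 (f(D) = -2 + 1930 = 1928)
U(m) = -60*m (U(m) = (m*3)*(-20) = (3*m)*(-20) = -60*m)
v(H) = 3752 (v(H) = -7*(-536) = 3752)
f(-1850) - v(U(-20)) = 1928 - 1*3752 = 1928 - 3752 = -1824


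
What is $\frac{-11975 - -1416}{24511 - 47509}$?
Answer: $\frac{10559}{22998} \approx 0.45913$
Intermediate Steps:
$\frac{-11975 - -1416}{24511 - 47509} = \frac{-11975 + 1416}{-22998} = \left(-10559\right) \left(- \frac{1}{22998}\right) = \frac{10559}{22998}$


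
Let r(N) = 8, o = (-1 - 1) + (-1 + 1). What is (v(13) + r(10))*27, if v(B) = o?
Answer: 162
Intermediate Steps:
o = -2 (o = -2 + 0 = -2)
v(B) = -2
(v(13) + r(10))*27 = (-2 + 8)*27 = 6*27 = 162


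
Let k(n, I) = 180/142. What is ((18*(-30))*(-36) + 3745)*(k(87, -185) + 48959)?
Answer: 80595210115/71 ≈ 1.1351e+9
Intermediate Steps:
k(n, I) = 90/71 (k(n, I) = 180*(1/142) = 90/71)
((18*(-30))*(-36) + 3745)*(k(87, -185) + 48959) = ((18*(-30))*(-36) + 3745)*(90/71 + 48959) = (-540*(-36) + 3745)*(3476179/71) = (19440 + 3745)*(3476179/71) = 23185*(3476179/71) = 80595210115/71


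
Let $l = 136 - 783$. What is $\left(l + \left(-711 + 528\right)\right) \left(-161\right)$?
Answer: $133630$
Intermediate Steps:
$l = -647$ ($l = 136 - 783 = -647$)
$\left(l + \left(-711 + 528\right)\right) \left(-161\right) = \left(-647 + \left(-711 + 528\right)\right) \left(-161\right) = \left(-647 - 183\right) \left(-161\right) = \left(-830\right) \left(-161\right) = 133630$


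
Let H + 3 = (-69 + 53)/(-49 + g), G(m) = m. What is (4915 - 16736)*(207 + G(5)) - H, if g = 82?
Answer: -82699601/33 ≈ -2.5060e+6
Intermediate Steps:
H = -115/33 (H = -3 + (-69 + 53)/(-49 + 82) = -3 - 16/33 = -115/33 ≈ -3.4848)
(4915 - 16736)*(207 + G(5)) - H = (4915 - 16736)*(207 + 5) - 1*(-115/33) = -11821*212 + 115/33 = -2506052 + 115/33 = -82699601/33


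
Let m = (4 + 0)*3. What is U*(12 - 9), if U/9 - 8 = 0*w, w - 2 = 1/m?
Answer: 216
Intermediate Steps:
m = 12 (m = 4*3 = 12)
w = 25/12 (w = 2 + 1/12 = 25/12 ≈ 2.0833)
U = 72 (U = 72 + 9*(0*(25/12)) = 72 + 9*0 = 72 + 0 = 72)
U*(12 - 9) = 72*(12 - 9) = 72*3 = 216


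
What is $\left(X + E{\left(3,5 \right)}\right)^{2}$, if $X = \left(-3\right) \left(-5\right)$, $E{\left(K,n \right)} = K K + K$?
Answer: $729$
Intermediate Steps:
$E{\left(K,n \right)} = K + K^{2}$ ($E{\left(K,n \right)} = K^{2} + K = K + K^{2}$)
$X = 15$
$\left(X + E{\left(3,5 \right)}\right)^{2} = \left(15 + 3 \left(1 + 3\right)\right)^{2} = \left(15 + 3 \cdot 4\right)^{2} = \left(15 + 12\right)^{2} = 27^{2} = 729$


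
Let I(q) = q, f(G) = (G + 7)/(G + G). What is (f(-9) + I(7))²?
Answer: 4096/81 ≈ 50.568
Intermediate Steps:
f(G) = (7 + G)/(2*G) (f(G) = (7 + G)/((2*G)) = (7 + G)*(1/(2*G)) = (7 + G)/(2*G))
(f(-9) + I(7))² = ((½)*(7 - 9)/(-9) + 7)² = ((½)*(-⅑)*(-2) + 7)² = (⅑ + 7)² = (64/9)² = 4096/81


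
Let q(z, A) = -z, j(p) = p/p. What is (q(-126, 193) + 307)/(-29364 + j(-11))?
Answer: -433/29363 ≈ -0.014746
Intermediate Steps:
j(p) = 1
(q(-126, 193) + 307)/(-29364 + j(-11)) = (-1*(-126) + 307)/(-29364 + 1) = (126 + 307)/(-29363) = 433*(-1/29363) = -433/29363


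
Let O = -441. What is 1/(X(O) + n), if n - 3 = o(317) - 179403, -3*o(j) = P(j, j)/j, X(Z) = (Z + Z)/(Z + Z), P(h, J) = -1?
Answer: -951/170608448 ≈ -5.5742e-6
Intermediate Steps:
X(Z) = 1 (X(Z) = (2*Z)/((2*Z)) = (2*Z)*(1/(2*Z)) = 1)
o(j) = 1/(3*j) (o(j) = -(-1)/(3*j) = 1/(3*j))
n = -170609399/951 (n = 3 + ((⅓)/317 - 179403) = 3 + ((⅓)*(1/317) - 179403) = 3 + (1/951 - 179403) = 3 - 170612252/951 = -170609399/951 ≈ -1.7940e+5)
1/(X(O) + n) = 1/(1 - 170609399/951) = 1/(-170608448/951) = -951/170608448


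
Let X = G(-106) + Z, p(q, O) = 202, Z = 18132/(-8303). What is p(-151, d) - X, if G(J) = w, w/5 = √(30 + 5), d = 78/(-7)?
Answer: 1695338/8303 - 5*√35 ≈ 174.60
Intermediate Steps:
d = -78/7 (d = 78*(-⅐) = -78/7 ≈ -11.143)
w = 5*√35 (w = 5*√(30 + 5) = 5*√35 ≈ 29.580)
G(J) = 5*√35
Z = -18132/8303 (Z = 18132*(-1/8303) = -18132/8303 ≈ -2.1838)
X = -18132/8303 + 5*√35 (X = 5*√35 - 18132/8303 = -18132/8303 + 5*√35 ≈ 27.397)
p(-151, d) - X = 202 - (-18132/8303 + 5*√35) = 202 + (18132/8303 - 5*√35) = 1695338/8303 - 5*√35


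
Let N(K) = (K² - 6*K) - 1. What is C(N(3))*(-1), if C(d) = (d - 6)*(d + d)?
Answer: -320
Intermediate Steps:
N(K) = -1 + K² - 6*K
C(d) = 2*d*(-6 + d) (C(d) = (-6 + d)*(2*d) = 2*d*(-6 + d))
C(N(3))*(-1) = (2*(-1 + 3² - 6*3)*(-6 + (-1 + 3² - 6*3)))*(-1) = (2*(-1 + 9 - 18)*(-6 + (-1 + 9 - 18)))*(-1) = (2*(-10)*(-6 - 10))*(-1) = (2*(-10)*(-16))*(-1) = 320*(-1) = -320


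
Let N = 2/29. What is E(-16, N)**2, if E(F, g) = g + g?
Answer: 16/841 ≈ 0.019025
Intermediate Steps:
N = 2/29 (N = 2*(1/29) = 2/29 ≈ 0.068966)
E(F, g) = 2*g
E(-16, N)**2 = (2*(2/29))**2 = (4/29)**2 = 16/841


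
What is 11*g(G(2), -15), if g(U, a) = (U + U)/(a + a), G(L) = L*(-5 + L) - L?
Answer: 88/15 ≈ 5.8667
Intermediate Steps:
G(L) = -L + L*(-5 + L)
g(U, a) = U/a (g(U, a) = (2*U)/((2*a)) = (2*U)*(1/(2*a)) = U/a)
11*g(G(2), -15) = 11*((2*(-6 + 2))/(-15)) = 11*((2*(-4))*(-1/15)) = 11*(-8*(-1/15)) = 11*(8/15) = 88/15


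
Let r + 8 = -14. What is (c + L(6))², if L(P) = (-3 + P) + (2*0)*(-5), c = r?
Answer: 361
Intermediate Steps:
r = -22 (r = -8 - 14 = -22)
c = -22
L(P) = -3 + P (L(P) = (-3 + P) + 0*(-5) = (-3 + P) + 0 = -3 + P)
(c + L(6))² = (-22 + (-3 + 6))² = (-22 + 3)² = (-19)² = 361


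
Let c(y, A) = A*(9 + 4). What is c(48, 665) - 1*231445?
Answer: -222800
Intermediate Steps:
c(y, A) = 13*A (c(y, A) = A*13 = 13*A)
c(48, 665) - 1*231445 = 13*665 - 1*231445 = 8645 - 231445 = -222800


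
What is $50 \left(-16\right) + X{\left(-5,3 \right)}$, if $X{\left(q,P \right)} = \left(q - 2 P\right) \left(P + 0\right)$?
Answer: $-833$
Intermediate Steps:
$X{\left(q,P \right)} = P \left(q - 2 P\right)$ ($X{\left(q,P \right)} = \left(q - 2 P\right) P = P \left(q - 2 P\right)$)
$50 \left(-16\right) + X{\left(-5,3 \right)} = 50 \left(-16\right) + 3 \left(-5 - 6\right) = -800 + 3 \left(-5 - 6\right) = -800 + 3 \left(-11\right) = -800 - 33 = -833$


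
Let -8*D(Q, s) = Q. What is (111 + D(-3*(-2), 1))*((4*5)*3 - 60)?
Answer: 0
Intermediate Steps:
D(Q, s) = -Q/8
(111 + D(-3*(-2), 1))*((4*5)*3 - 60) = (111 - (-3)*(-2)/8)*((4*5)*3 - 60) = (111 - ⅛*6)*(20*3 - 60) = (111 - ¾)*(60 - 60) = (441/4)*0 = 0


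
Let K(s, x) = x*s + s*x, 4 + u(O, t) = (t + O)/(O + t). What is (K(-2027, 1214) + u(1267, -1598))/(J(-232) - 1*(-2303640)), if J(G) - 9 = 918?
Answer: -4921559/2304567 ≈ -2.1356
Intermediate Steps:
u(O, t) = -3 (u(O, t) = -4 + (t + O)/(O + t) = -4 + (O + t)/(O + t) = -4 + 1 = -3)
K(s, x) = 2*s*x (K(s, x) = s*x + s*x = 2*s*x)
J(G) = 927 (J(G) = 9 + 918 = 927)
(K(-2027, 1214) + u(1267, -1598))/(J(-232) - 1*(-2303640)) = (2*(-2027)*1214 - 3)/(927 - 1*(-2303640)) = (-4921556 - 3)/(927 + 2303640) = -4921559/2304567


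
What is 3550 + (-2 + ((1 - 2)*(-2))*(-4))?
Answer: 3540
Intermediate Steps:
3550 + (-2 + ((1 - 2)*(-2))*(-4)) = 3550 + (-2 - 1*(-2)*(-4)) = 3550 + (-2 + 2*(-4)) = 3550 + (-2 - 8) = 3550 - 10 = 3540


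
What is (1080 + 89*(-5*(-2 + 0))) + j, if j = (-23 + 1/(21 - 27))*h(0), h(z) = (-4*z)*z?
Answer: 1970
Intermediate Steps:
h(z) = -4*z²
j = 0 (j = (-23 + 1/(21 - 27))*(-4*0²) = (-23 + 1/(-6))*(-4*0) = (-23 - ⅙)*0 = -139/6*0 = 0)
(1080 + 89*(-5*(-2 + 0))) + j = (1080 + 89*(-5*(-2 + 0))) + 0 = (1080 + 89*(-5*(-2))) + 0 = (1080 + 89*10) + 0 = (1080 + 890) + 0 = 1970 + 0 = 1970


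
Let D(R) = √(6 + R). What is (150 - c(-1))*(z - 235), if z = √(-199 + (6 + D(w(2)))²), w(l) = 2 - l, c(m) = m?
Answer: -35485 + 151*I*√(199 - (6 + √6)²) ≈ -35485.0 + 1705.7*I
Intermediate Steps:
z = √(-199 + (6 + √6)²) (z = √(-199 + (6 + √(6 + (2 - 1*2)))²) = √(-199 + (6 + √(6 + (2 - 2)))²) = √(-199 + (6 + √(6 + 0))²) = √(-199 + (6 + √6)²) ≈ 11.296*I)
(150 - c(-1))*(z - 235) = (150 - 1*(-1))*(√(-199 + (6 + √6)²) - 235) = (150 + 1)*(-235 + √(-199 + (6 + √6)²)) = 151*(-235 + √(-199 + (6 + √6)²)) = -35485 + 151*√(-199 + (6 + √6)²)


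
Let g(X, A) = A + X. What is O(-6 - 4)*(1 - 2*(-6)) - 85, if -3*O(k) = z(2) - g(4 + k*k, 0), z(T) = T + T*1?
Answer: 1045/3 ≈ 348.33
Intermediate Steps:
z(T) = 2*T (z(T) = T + T = 2*T)
O(k) = k**2/3 (O(k) = -(2*2 - (0 + (4 + k*k)))/3 = -(4 - (0 + (4 + k**2)))/3 = -(4 - (4 + k**2))/3 = -(4 + (-4 - k**2))/3 = -(-1)*k**2/3 = k**2/3)
O(-6 - 4)*(1 - 2*(-6)) - 85 = ((-6 - 4)**2/3)*(1 - 2*(-6)) - 85 = ((1/3)*(-10)**2)*(1 + 12) - 85 = ((1/3)*100)*13 - 85 = (100/3)*13 - 85 = 1300/3 - 85 = 1045/3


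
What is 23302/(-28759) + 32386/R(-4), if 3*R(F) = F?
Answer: -1397130065/57518 ≈ -24290.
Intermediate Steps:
R(F) = F/3
23302/(-28759) + 32386/R(-4) = 23302/(-28759) + 32386/(((⅓)*(-4))) = 23302*(-1/28759) + 32386/(-4/3) = -23302/28759 + 32386*(-¾) = -23302/28759 - 48579/2 = -1397130065/57518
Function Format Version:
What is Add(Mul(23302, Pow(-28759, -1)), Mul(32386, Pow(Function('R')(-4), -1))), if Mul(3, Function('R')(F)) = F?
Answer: Rational(-1397130065, 57518) ≈ -24290.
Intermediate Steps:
Function('R')(F) = Mul(Rational(1, 3), F)
Add(Mul(23302, Pow(-28759, -1)), Mul(32386, Pow(Function('R')(-4), -1))) = Add(Mul(23302, Pow(-28759, -1)), Mul(32386, Pow(Mul(Rational(1, 3), -4), -1))) = Add(Mul(23302, Rational(-1, 28759)), Mul(32386, Pow(Rational(-4, 3), -1))) = Add(Rational(-23302, 28759), Mul(32386, Rational(-3, 4))) = Add(Rational(-23302, 28759), Rational(-48579, 2)) = Rational(-1397130065, 57518)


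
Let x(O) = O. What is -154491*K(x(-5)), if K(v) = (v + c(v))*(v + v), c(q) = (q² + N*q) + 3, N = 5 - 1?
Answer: 4634730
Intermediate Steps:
N = 4
c(q) = 3 + q² + 4*q (c(q) = (q² + 4*q) + 3 = 3 + q² + 4*q)
K(v) = 2*v*(3 + v² + 5*v) (K(v) = (v + (3 + v² + 4*v))*(v + v) = (3 + v² + 5*v)*(2*v) = 2*v*(3 + v² + 5*v))
-154491*K(x(-5)) = -308982*(-5)*(3 + (-5)² + 5*(-5)) = -308982*(-5)*(3 + 25 - 25) = -308982*(-5)*3 = -154491*(-30) = 4634730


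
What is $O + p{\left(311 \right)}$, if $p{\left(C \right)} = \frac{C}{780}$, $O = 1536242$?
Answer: $\frac{1198269071}{780} \approx 1.5362 \cdot 10^{6}$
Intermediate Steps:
$p{\left(C \right)} = \frac{C}{780}$ ($p{\left(C \right)} = C \frac{1}{780} = \frac{C}{780}$)
$O + p{\left(311 \right)} = 1536242 + \frac{1}{780} \cdot 311 = 1536242 + \frac{311}{780} = \frac{1198269071}{780}$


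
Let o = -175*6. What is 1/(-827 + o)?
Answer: -1/1877 ≈ -0.00053276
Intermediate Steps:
o = -1050
1/(-827 + o) = 1/(-827 - 1050) = 1/(-1877) = -1/1877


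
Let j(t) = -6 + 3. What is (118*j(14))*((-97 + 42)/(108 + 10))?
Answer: 165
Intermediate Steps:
j(t) = -3
(118*j(14))*((-97 + 42)/(108 + 10)) = (118*(-3))*((-97 + 42)/(108 + 10)) = -(-19470)/118 = -354*(-55/118) = 165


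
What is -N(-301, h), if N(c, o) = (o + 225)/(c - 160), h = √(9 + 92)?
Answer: 225/461 + √101/461 ≈ 0.50987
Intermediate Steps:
h = √101 ≈ 10.050
N(c, o) = (225 + o)/(-160 + c)
-N(-301, h) = -(225 + √101)/(-160 - 301) = -(225 + √101)/(-461) = -(-1)*(225 + √101)/461 = -(-225/461 - √101/461) = 225/461 + √101/461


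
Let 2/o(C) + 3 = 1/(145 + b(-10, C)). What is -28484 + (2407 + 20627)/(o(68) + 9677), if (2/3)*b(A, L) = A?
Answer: -107207464786/3764093 ≈ -28482.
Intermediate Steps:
b(A, L) = 3*A/2
o(C) = -260/389 (o(C) = 2/(-3 + 1/(145 + (3/2)*(-10))) = 2/(-3 + 1/(145 - 15)) = 2/(-3 + 1/130) = 2/(-389/130) = 2*(-130/389) = -260/389)
-28484 + (2407 + 20627)/(o(68) + 9677) = -28484 + (2407 + 20627)/(-260/389 + 9677) = -28484 + 23034/(3764093/389) = -28484 + 23034*(389/3764093) = -28484 + 8960226/3764093 = -107207464786/3764093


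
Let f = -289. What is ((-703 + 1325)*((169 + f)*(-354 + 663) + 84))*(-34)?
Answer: 782391408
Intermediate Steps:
((-703 + 1325)*((169 + f)*(-354 + 663) + 84))*(-34) = ((-703 + 1325)*((169 - 289)*(-354 + 663) + 84))*(-34) = (622*(-120*309 + 84))*(-34) = (622*(-37080 + 84))*(-34) = (622*(-36996))*(-34) = -23011512*(-34) = 782391408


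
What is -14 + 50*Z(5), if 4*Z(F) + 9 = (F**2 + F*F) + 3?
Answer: 536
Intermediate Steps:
Z(F) = -3/2 + F**2/2 (Z(F) = -9/4 + ((F**2 + F*F) + 3)/4 = -9/4 + ((F**2 + F**2) + 3)/4 = -9/4 + (2*F**2 + 3)/4 = -9/4 + (3 + 2*F**2)/4 = -9/4 + (3/4 + F**2/2) = -3/2 + F**2/2)
-14 + 50*Z(5) = -14 + 50*(-3/2 + (1/2)*5**2) = -14 + 50*(-3/2 + (1/2)*25) = -14 + 50*(-3/2 + 25/2) = -14 + 50*11 = -14 + 550 = 536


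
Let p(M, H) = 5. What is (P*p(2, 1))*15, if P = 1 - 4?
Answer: -225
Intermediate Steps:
P = -3
(P*p(2, 1))*15 = -3*5*15 = -15*15 = -225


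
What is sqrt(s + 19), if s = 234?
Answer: sqrt(253) ≈ 15.906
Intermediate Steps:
sqrt(s + 19) = sqrt(234 + 19) = sqrt(253)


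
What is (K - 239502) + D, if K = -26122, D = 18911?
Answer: -246713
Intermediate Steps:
(K - 239502) + D = (-26122 - 239502) + 18911 = -265624 + 18911 = -246713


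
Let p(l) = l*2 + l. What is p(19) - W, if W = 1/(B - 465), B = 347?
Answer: 6727/118 ≈ 57.008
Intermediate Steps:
p(l) = 3*l (p(l) = 2*l + l = 3*l)
W = -1/118 (W = 1/(347 - 465) = 1/(-118) = -1/118 ≈ -0.0084746)
p(19) - W = 3*19 - 1*(-1/118) = 57 + 1/118 = 6727/118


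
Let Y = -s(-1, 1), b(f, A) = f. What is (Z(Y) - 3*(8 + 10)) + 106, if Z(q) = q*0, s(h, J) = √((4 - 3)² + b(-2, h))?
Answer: 52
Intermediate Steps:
s(h, J) = I (s(h, J) = √((4 - 3)² - 2) = √(1² - 2) = √(1 - 2) = √(-1) = I)
Y = -I ≈ -1.0*I
Z(q) = 0
(Z(Y) - 3*(8 + 10)) + 106 = (0 - 3*(8 + 10)) + 106 = (0 - 3*18) + 106 = (0 - 54) + 106 = -54 + 106 = 52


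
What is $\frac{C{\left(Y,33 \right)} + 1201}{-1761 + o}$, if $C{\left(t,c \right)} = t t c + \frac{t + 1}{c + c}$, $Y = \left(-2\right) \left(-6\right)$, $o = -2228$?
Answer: $- \frac{392911}{263274} \approx -1.4924$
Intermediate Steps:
$Y = 12$
$C{\left(t,c \right)} = c t^{2} + \frac{1 + t}{2 c}$ ($C{\left(t,c \right)} = t^{2} c + \frac{1 + t}{2 c} = c t^{2} + \left(1 + t\right) \frac{1}{2 c} = c t^{2} + \frac{1 + t}{2 c}$)
$\frac{C{\left(Y,33 \right)} + 1201}{-1761 + o} = \frac{\frac{1 + 12 + 2 \cdot 33^{2} \cdot 12^{2}}{2 \cdot 33} + 1201}{-1761 - 2228} = \frac{\frac{1}{2} \cdot \frac{1}{33} \left(1 + 12 + 2 \cdot 1089 \cdot 144\right) + 1201}{-3989} = \left(\frac{1}{2} \cdot \frac{1}{33} \left(1 + 12 + 313632\right) + 1201\right) \left(- \frac{1}{3989}\right) = \left(\frac{1}{2} \cdot \frac{1}{33} \cdot 313645 + 1201\right) \left(- \frac{1}{3989}\right) = \left(\frac{313645}{66} + 1201\right) \left(- \frac{1}{3989}\right) = \frac{392911}{66} \left(- \frac{1}{3989}\right) = - \frac{392911}{263274}$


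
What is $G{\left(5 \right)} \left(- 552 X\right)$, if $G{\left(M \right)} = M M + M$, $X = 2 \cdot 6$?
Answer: $-198720$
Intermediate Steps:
$X = 12$
$G{\left(M \right)} = M + M^{2}$ ($G{\left(M \right)} = M^{2} + M = M + M^{2}$)
$G{\left(5 \right)} \left(- 552 X\right) = 5 \left(1 + 5\right) \left(\left(-552\right) 12\right) = 5 \cdot 6 \left(-6624\right) = 30 \left(-6624\right) = -198720$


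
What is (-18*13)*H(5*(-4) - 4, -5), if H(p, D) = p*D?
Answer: -28080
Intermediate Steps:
H(p, D) = D*p
(-18*13)*H(5*(-4) - 4, -5) = (-18*13)*(-5*(5*(-4) - 4)) = -(-1170)*(-20 - 4) = -(-1170)*(-24) = -234*120 = -28080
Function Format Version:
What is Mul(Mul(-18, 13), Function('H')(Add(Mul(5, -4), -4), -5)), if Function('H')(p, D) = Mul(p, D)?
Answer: -28080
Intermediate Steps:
Function('H')(p, D) = Mul(D, p)
Mul(Mul(-18, 13), Function('H')(Add(Mul(5, -4), -4), -5)) = Mul(Mul(-18, 13), Mul(-5, Add(Mul(5, -4), -4))) = Mul(-234, Mul(-5, Add(-20, -4))) = Mul(-234, Mul(-5, -24)) = Mul(-234, 120) = -28080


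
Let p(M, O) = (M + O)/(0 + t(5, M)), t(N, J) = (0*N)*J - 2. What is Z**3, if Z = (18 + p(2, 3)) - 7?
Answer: 4913/8 ≈ 614.13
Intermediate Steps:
t(N, J) = -2 (t(N, J) = 0*J - 2 = 0 - 2 = -2)
p(M, O) = -M/2 - O/2 (p(M, O) = (M + O)/(0 - 2) = (M + O)/(-2) = (M + O)*(-1/2) = -M/2 - O/2)
Z = 17/2 (Z = (18 + (-1/2*2 - 1/2*3)) - 7 = (18 + (-1 - 3/2)) - 7 = (18 - 5/2) - 7 = 31/2 - 7 = 17/2 ≈ 8.5000)
Z**3 = (17/2)**3 = 4913/8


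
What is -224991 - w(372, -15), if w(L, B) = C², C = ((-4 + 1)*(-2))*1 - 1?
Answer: -225016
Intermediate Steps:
C = 5 (C = -3*(-2)*1 - 1 = 6*1 - 1 = 6 - 1 = 5)
w(L, B) = 25 (w(L, B) = 5² = 25)
-224991 - w(372, -15) = -224991 - 1*25 = -224991 - 25 = -225016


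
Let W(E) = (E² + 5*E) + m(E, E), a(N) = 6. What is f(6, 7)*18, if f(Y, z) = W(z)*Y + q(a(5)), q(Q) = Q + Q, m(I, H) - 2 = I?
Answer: 10260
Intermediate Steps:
m(I, H) = 2 + I
q(Q) = 2*Q
W(E) = 2 + E² + 6*E (W(E) = (E² + 5*E) + (2 + E) = 2 + E² + 6*E)
f(Y, z) = 12 + Y*(2 + z² + 6*z) (f(Y, z) = (2 + z² + 6*z)*Y + 2*6 = Y*(2 + z² + 6*z) + 12 = 12 + Y*(2 + z² + 6*z))
f(6, 7)*18 = (12 + 6*(2 + 7² + 6*7))*18 = (12 + 6*(2 + 49 + 42))*18 = (12 + 6*93)*18 = (12 + 558)*18 = 570*18 = 10260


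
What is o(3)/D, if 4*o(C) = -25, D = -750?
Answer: 1/120 ≈ 0.0083333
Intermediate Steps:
o(C) = -25/4 (o(C) = (¼)*(-25) = -25/4)
o(3)/D = -25/4/(-750) = -25/4*(-1/750) = 1/120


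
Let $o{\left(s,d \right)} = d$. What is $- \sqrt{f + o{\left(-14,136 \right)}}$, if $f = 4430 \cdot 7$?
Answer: $- \sqrt{31146} \approx -176.48$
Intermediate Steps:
$f = 31010$
$- \sqrt{f + o{\left(-14,136 \right)}} = - \sqrt{31010 + 136} = - \sqrt{31146}$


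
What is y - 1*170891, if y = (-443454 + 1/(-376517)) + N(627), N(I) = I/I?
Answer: -231310959849/376517 ≈ -6.1434e+5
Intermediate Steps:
N(I) = 1
y = -166967593202/376517 (y = (-443454 + 1/(-376517)) + 1 = (-443454 - 1/376517) + 1 = -166967969719/376517 + 1 = -166967593202/376517 ≈ -4.4345e+5)
y - 1*170891 = -166967593202/376517 - 1*170891 = -166967593202/376517 - 170891 = -231310959849/376517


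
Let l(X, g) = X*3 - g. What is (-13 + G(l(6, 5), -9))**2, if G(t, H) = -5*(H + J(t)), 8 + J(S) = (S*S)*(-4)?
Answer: 11916304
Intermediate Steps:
J(S) = -8 - 4*S**2 (J(S) = -8 + (S*S)*(-4) = -8 + S**2*(-4) = -8 - 4*S**2)
l(X, g) = -g + 3*X (l(X, g) = 3*X - g = -g + 3*X)
G(t, H) = 40 - 5*H + 20*t**2 (G(t, H) = -5*(H + (-8 - 4*t**2)) = -5*(-8 + H - 4*t**2) = 40 - 5*H + 20*t**2)
(-13 + G(l(6, 5), -9))**2 = (-13 + (40 - 5*(-9) + 20*(-1*5 + 3*6)**2))**2 = (-13 + (40 + 45 + 20*(-5 + 18)**2))**2 = (-13 + (40 + 45 + 20*13**2))**2 = (-13 + (40 + 45 + 20*169))**2 = (-13 + (40 + 45 + 3380))**2 = (-13 + 3465)**2 = 3452**2 = 11916304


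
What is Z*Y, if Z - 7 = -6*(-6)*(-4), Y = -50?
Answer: 6850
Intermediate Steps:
Z = -137 (Z = 7 - 6*(-6)*(-4) = 7 + 36*(-4) = 7 - 144 = -137)
Z*Y = -137*(-50) = 6850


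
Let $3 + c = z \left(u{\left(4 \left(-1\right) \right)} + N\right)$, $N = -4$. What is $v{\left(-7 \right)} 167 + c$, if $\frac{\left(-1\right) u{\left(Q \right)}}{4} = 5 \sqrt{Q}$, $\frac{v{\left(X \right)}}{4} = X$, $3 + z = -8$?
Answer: $-4635 + 440 i \approx -4635.0 + 440.0 i$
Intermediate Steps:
$z = -11$ ($z = -3 - 8 = -11$)
$v{\left(X \right)} = 4 X$
$u{\left(Q \right)} = - 20 \sqrt{Q}$ ($u{\left(Q \right)} = - 4 \cdot 5 \sqrt{Q} = - 20 \sqrt{Q}$)
$c = 41 + 440 i$ ($c = -3 - 11 \left(- 20 \sqrt{4 \left(-1\right)} - 4\right) = -3 - 11 \left(- 20 \sqrt{-4} - 4\right) = -3 - 11 \left(- 20 \cdot 2 i - 4\right) = -3 - 11 \left(- 40 i - 4\right) = -3 - 11 \left(-4 - 40 i\right) = -3 + \left(44 + 440 i\right) = 41 + 440 i \approx 41.0 + 440.0 i$)
$v{\left(-7 \right)} 167 + c = 4 \left(-7\right) 167 + \left(41 + 440 i\right) = \left(-28\right) 167 + \left(41 + 440 i\right) = -4676 + \left(41 + 440 i\right) = -4635 + 440 i$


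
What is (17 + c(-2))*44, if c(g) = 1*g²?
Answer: 924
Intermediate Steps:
c(g) = g²
(17 + c(-2))*44 = (17 + (-2)²)*44 = (17 + 4)*44 = 21*44 = 924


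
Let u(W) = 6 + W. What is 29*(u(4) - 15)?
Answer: -145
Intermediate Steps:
29*(u(4) - 15) = 29*((6 + 4) - 15) = 29*(10 - 15) = 29*(-5) = -145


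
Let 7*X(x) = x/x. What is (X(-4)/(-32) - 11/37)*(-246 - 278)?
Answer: 327631/2072 ≈ 158.12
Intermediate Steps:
X(x) = ⅐ (X(x) = (x/x)/7 = (⅐)*1 = ⅐)
(X(-4)/(-32) - 11/37)*(-246 - 278) = ((⅐)/(-32) - 11/37)*(-246 - 278) = ((⅐)*(-1/32) - 11*1/37)*(-524) = (-1/224 - 11/37)*(-524) = -2501/8288*(-524) = 327631/2072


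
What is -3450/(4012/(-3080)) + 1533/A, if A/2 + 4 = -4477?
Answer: 23806015401/8988886 ≈ 2648.4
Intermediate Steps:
A = -8962 (A = -8 + 2*(-4477) = -8 - 8954 = -8962)
-3450/(4012/(-3080)) + 1533/A = -3450/(4012/(-3080)) + 1533/(-8962) = -3450/(4012*(-1/3080)) + 1533*(-1/8962) = -3450/(-1003/770) - 1533/8962 = -3450*(-770/1003) - 1533/8962 = 2656500/1003 - 1533/8962 = 23806015401/8988886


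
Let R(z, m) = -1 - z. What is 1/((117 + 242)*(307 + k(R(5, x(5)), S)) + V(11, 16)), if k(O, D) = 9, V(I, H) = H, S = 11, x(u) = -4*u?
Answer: 1/113460 ≈ 8.8137e-6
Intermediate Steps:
1/((117 + 242)*(307 + k(R(5, x(5)), S)) + V(11, 16)) = 1/((117 + 242)*(307 + 9) + 16) = 1/(359*316 + 16) = 1/(113444 + 16) = 1/113460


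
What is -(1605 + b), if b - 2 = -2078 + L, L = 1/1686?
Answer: 794105/1686 ≈ 471.00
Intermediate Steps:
L = 1/1686 ≈ 0.00059312
b = -3500135/1686 (b = 2 + (-2078 + 1/1686) = 2 - 3503507/1686 = -3500135/1686 ≈ -2076.0)
-(1605 + b) = -(1605 - 3500135/1686) = -1*(-794105/1686) = 794105/1686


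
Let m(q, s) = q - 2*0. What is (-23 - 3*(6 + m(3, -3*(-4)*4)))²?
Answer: 2500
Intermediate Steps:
m(q, s) = q (m(q, s) = q + 0 = q)
(-23 - 3*(6 + m(3, -3*(-4)*4)))² = (-23 - 3*(6 + 3))² = (-23 - 3*9)² = (-23 - 27)² = (-50)² = 2500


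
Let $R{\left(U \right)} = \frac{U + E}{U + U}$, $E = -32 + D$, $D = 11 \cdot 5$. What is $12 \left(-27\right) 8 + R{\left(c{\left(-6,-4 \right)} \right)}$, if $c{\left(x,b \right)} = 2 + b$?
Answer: $- \frac{10389}{4} \approx -2597.3$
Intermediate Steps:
$D = 55$
$E = 23$ ($E = -32 + 55 = 23$)
$R{\left(U \right)} = \frac{23 + U}{2 U}$ ($R{\left(U \right)} = \frac{U + 23}{U + U} = \frac{23 + U}{2 U}$)
$12 \left(-27\right) 8 + R{\left(c{\left(-6,-4 \right)} \right)} = 12 \left(-27\right) 8 + \frac{23 + \left(2 - 4\right)}{2 \left(2 - 4\right)} = \left(-324\right) 8 + \frac{23 - 2}{2 \left(-2\right)} = -2592 + \frac{1}{2} \left(- \frac{1}{2}\right) 21 = -2592 - \frac{21}{4} = - \frac{10389}{4}$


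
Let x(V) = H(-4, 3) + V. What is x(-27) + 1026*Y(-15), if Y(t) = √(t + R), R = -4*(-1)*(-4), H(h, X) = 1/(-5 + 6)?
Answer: -26 + 1026*I*√31 ≈ -26.0 + 5712.5*I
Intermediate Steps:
H(h, X) = 1 (H(h, X) = 1/1 = 1)
R = -16 (R = 4*(-4) = -16)
Y(t) = √(-16 + t) (Y(t) = √(t - 16) = √(-16 + t))
x(V) = 1 + V
x(-27) + 1026*Y(-15) = (1 - 27) + 1026*√(-16 - 15) = -26 + 1026*√(-31) = -26 + 1026*(I*√31) = -26 + 1026*I*√31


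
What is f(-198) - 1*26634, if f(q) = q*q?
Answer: 12570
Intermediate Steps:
f(q) = q**2
f(-198) - 1*26634 = (-198)**2 - 1*26634 = 39204 - 26634 = 12570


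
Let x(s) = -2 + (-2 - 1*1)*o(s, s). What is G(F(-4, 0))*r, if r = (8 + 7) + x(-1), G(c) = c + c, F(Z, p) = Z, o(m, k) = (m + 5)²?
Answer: 280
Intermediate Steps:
o(m, k) = (5 + m)²
x(s) = -2 - 3*(5 + s)² (x(s) = -2 + (-2 - 1*1)*(5 + s)² = -2 + (-2 - 1)*(5 + s)² = -2 - 3*(5 + s)²)
G(c) = 2*c
r = -35 (r = (8 + 7) + (-2 - 3*(5 - 1)²) = 15 + (-2 - 3*4²) = 15 + (-2 - 3*16) = 15 + (-2 - 48) = 15 - 50 = -35)
G(F(-4, 0))*r = (2*(-4))*(-35) = -8*(-35) = 280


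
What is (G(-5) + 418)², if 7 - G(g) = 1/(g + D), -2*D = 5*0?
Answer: 4519876/25 ≈ 1.8080e+5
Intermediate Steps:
D = 0 (D = -5*0/2 = -½*0 = 0)
G(g) = 7 - 1/g (G(g) = 7 - 1/(g + 0) = 7 - 1/g)
(G(-5) + 418)² = ((7 - 1/(-5)) + 418)² = ((7 - 1*(-⅕)) + 418)² = ((7 + ⅕) + 418)² = (36/5 + 418)² = (2126/5)² = 4519876/25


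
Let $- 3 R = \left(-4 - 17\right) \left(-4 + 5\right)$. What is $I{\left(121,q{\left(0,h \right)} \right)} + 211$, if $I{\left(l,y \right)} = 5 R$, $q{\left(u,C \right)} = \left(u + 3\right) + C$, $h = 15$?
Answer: $246$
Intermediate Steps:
$R = 7$ ($R = - \frac{\left(-4 - 17\right) \left(-4 + 5\right)}{3} = - \frac{\left(-21\right) 1}{3} = \left(- \frac{1}{3}\right) \left(-21\right) = 7$)
$q{\left(u,C \right)} = 3 + C + u$ ($q{\left(u,C \right)} = \left(3 + u\right) + C = 3 + C + u$)
$I{\left(l,y \right)} = 35$ ($I{\left(l,y \right)} = 5 \cdot 7 = 35$)
$I{\left(121,q{\left(0,h \right)} \right)} + 211 = 35 + 211 = 246$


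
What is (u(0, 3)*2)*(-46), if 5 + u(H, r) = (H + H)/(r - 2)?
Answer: 460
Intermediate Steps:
u(H, r) = -5 + 2*H/(-2 + r) (u(H, r) = -5 + (H + H)/(r - 2) = -5 + (2*H)/(-2 + r) = -5 + 2*H/(-2 + r))
(u(0, 3)*2)*(-46) = (((10 - 5*3 + 2*0)/(-2 + 3))*2)*(-46) = (((10 - 15 + 0)/1)*2)*(-46) = ((1*(-5))*2)*(-46) = -5*2*(-46) = -10*(-46) = 460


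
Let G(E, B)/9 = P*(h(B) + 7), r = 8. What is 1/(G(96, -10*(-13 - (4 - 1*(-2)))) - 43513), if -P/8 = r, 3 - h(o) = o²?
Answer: 1/20744327 ≈ 4.8206e-8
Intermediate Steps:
h(o) = 3 - o²
P = -64 (P = -8*8 = -64)
G(E, B) = -5760 + 576*B² (G(E, B) = 9*(-64*((3 - B²) + 7)) = 9*(-64*(10 - B²)) = 9*(-640 + 64*B²) = -5760 + 576*B²)
1/(G(96, -10*(-13 - (4 - 1*(-2)))) - 43513) = 1/((-5760 + 576*(-10*(-13 - (4 - 1*(-2))))²) - 43513) = 1/((-5760 + 576*(-10*(-13 - (4 + 2)))²) - 43513) = 1/((-5760 + 576*(-10*(-13 - 1*6))²) - 43513) = 1/((-5760 + 576*(-10*(-13 - 6))²) - 43513) = 1/((-5760 + 576*(-10*(-19))²) - 43513) = 1/((-5760 + 576*190²) - 43513) = 1/((-5760 + 576*36100) - 43513) = 1/((-5760 + 20793600) - 43513) = 1/(20787840 - 43513) = 1/20744327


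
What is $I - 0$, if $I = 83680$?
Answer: $83680$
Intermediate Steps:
$I - 0 = 83680 - 0 = 83680 + 0 = 83680$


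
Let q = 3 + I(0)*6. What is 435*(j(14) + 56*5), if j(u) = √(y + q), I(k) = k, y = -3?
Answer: 121800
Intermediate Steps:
q = 3 (q = 3 + 0*6 = 3 + 0 = 3)
j(u) = 0 (j(u) = √(-3 + 3) = √0 = 0)
435*(j(14) + 56*5) = 435*(0 + 56*5) = 435*(0 + 280) = 435*280 = 121800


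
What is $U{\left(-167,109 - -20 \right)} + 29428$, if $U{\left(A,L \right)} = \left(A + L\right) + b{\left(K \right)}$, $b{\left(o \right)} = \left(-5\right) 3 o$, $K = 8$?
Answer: $29270$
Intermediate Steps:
$b{\left(o \right)} = - 15 o$
$U{\left(A,L \right)} = -120 + A + L$ ($U{\left(A,L \right)} = \left(A + L\right) - 120 = -120 + A + L$)
$U{\left(-167,109 - -20 \right)} + 29428 = \left(-120 - 167 + \left(109 - -20\right)\right) + 29428 = \left(-120 - 167 + \left(109 + 20\right)\right) + 29428 = \left(-120 - 167 + 129\right) + 29428 = -158 + 29428 = 29270$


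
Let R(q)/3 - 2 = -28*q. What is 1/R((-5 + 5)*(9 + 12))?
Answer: 1/6 ≈ 0.16667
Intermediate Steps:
R(q) = 6 - 84*q (R(q) = 6 + 3*(-28*q) = 6 - 84*q)
1/R((-5 + 5)*(9 + 12)) = 1/(6 - 84*(-5 + 5)*(9 + 12)) = 1/(6 - 0*21) = 1/(6 - 84*0) = 1/(6 + 0) = 1/6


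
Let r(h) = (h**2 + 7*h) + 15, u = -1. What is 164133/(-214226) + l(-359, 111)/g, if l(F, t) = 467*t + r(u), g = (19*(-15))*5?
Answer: -3780216907/101757350 ≈ -37.149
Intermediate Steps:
r(h) = 15 + h**2 + 7*h
g = -1425 (g = -285*5 = -1425)
l(F, t) = 9 + 467*t (l(F, t) = 467*t + (15 + (-1)**2 + 7*(-1)) = 467*t + (15 + 1 - 7) = 467*t + 9 = 9 + 467*t)
164133/(-214226) + l(-359, 111)/g = 164133/(-214226) + (9 + 467*111)/(-1425) = 164133*(-1/214226) + (9 + 51837)*(-1/1425) = -164133/214226 + 51846*(-1/1425) = -164133/214226 - 17282/475 = -3780216907/101757350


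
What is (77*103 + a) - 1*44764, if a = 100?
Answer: -36733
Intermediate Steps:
(77*103 + a) - 1*44764 = (77*103 + 100) - 1*44764 = (7931 + 100) - 44764 = 8031 - 44764 = -36733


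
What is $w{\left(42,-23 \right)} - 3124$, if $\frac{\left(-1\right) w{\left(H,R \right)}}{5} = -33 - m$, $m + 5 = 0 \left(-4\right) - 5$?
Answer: $-3009$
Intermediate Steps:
$m = -10$ ($m = -5 + \left(0 \left(-4\right) - 5\right) = -5 + \left(0 - 5\right) = -5 - 5 = -10$)
$w{\left(H,R \right)} = 115$ ($w{\left(H,R \right)} = - 5 \left(-33 - -10\right) = - 5 \left(-33 + 10\right) = \left(-5\right) \left(-23\right) = 115$)
$w{\left(42,-23 \right)} - 3124 = 115 - 3124 = -3009$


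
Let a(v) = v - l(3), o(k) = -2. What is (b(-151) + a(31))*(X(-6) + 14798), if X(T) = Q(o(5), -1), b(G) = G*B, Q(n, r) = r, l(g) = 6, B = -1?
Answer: 2604272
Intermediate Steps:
b(G) = -G (b(G) = G*(-1) = -G)
X(T) = -1
a(v) = -6 + v (a(v) = v - 1*6 = v - 6 = -6 + v)
(b(-151) + a(31))*(X(-6) + 14798) = (-1*(-151) + (-6 + 31))*(-1 + 14798) = (151 + 25)*14797 = 176*14797 = 2604272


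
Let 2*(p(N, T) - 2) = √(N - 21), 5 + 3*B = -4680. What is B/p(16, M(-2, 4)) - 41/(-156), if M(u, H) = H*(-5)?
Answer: -1948099/3276 + 9370*I*√5/63 ≈ -594.66 + 332.57*I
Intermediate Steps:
M(u, H) = -5*H
B = -4685/3 (B = -5/3 + (⅓)*(-4680) = -5/3 - 1560 = -4685/3 ≈ -1561.7)
p(N, T) = 2 + √(-21 + N)/2 (p(N, T) = 2 + √(N - 21)/2 = 2 + √(-21 + N)/2)
B/p(16, M(-2, 4)) - 41/(-156) = -4685/(3*(2 + √(-21 + 16)/2)) - 41/(-156) = -4685/(3*(2 + √(-5)/2)) - 41*(-1/156) = -4685/(3*(2 + (I*√5)/2)) + 41/156 = -4685/(3*(2 + I*√5/2)) + 41/156 = 41/156 - 4685/(3*(2 + I*√5/2))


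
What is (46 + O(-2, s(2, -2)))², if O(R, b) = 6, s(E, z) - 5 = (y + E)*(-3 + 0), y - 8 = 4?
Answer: 2704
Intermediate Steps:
y = 12 (y = 8 + 4 = 12)
s(E, z) = -31 - 3*E (s(E, z) = 5 + (12 + E)*(-3 + 0) = 5 + (12 + E)*(-3) = 5 + (-36 - 3*E) = -31 - 3*E)
(46 + O(-2, s(2, -2)))² = (46 + 6)² = 52² = 2704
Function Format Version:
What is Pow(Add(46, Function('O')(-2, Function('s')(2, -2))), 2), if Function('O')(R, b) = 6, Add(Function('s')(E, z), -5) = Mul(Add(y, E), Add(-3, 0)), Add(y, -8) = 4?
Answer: 2704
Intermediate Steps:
y = 12 (y = Add(8, 4) = 12)
Function('s')(E, z) = Add(-31, Mul(-3, E)) (Function('s')(E, z) = Add(5, Mul(Add(12, E), Add(-3, 0))) = Add(5, Mul(Add(12, E), -3)) = Add(5, Add(-36, Mul(-3, E))) = Add(-31, Mul(-3, E)))
Pow(Add(46, Function('O')(-2, Function('s')(2, -2))), 2) = Pow(Add(46, 6), 2) = Pow(52, 2) = 2704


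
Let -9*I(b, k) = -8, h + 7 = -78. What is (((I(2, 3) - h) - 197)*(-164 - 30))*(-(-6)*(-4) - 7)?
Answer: -6014000/9 ≈ -6.6822e+5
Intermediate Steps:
h = -85 (h = -7 - 78 = -85)
I(b, k) = 8/9 (I(b, k) = -1/9*(-8) = 8/9)
(((I(2, 3) - h) - 197)*(-164 - 30))*(-(-6)*(-4) - 7) = (((8/9 - 1*(-85)) - 197)*(-164 - 30))*(-(-6)*(-4) - 7) = (((8/9 + 85) - 197)*(-194))*(-6*4 - 7) = ((773/9 - 197)*(-194))*(-24 - 7) = -1000/9*(-194)*(-31) = (194000/9)*(-31) = -6014000/9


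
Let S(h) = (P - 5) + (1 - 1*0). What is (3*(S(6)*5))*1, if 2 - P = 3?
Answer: -75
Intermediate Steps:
P = -1 (P = 2 - 1*3 = 2 - 3 = -1)
S(h) = -5 (S(h) = (-1 - 5) + (1 - 1*0) = -6 + (1 + 0) = -6 + 1 = -5)
(3*(S(6)*5))*1 = (3*(-5*5))*1 = (3*(-25))*1 = -75*1 = -75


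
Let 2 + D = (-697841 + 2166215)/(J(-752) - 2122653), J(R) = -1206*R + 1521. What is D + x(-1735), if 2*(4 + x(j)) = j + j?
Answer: -352570899/202370 ≈ -1742.2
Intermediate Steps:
J(R) = 1521 - 1206*R
x(j) = -4 + j (x(j) = -4 + (j + j)/2 = -4 + (2*j)/2 = -4 + j)
D = -649469/202370 (D = -2 + (-697841 + 2166215)/((1521 - 1206*(-752)) - 2122653) = -2 + 1468374/((1521 + 906912) - 2122653) = -2 + 1468374/(908433 - 2122653) = -2 + 1468374/(-1214220) = -2 + 1468374*(-1/1214220) = -2 - 244729/202370 = -649469/202370 ≈ -3.2093)
D + x(-1735) = -649469/202370 + (-4 - 1735) = -649469/202370 - 1739 = -352570899/202370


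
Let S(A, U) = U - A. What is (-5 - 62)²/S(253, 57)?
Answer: -4489/196 ≈ -22.903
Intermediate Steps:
(-5 - 62)²/S(253, 57) = (-5 - 62)²/(57 - 1*253) = (-67)²/(57 - 253) = 4489/(-196) = 4489*(-1/196) = -4489/196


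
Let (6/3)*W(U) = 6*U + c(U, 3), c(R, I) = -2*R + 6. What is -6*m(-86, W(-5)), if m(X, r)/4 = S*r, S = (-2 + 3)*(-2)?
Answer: -336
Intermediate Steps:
S = -2 (S = 1*(-2) = -2)
c(R, I) = 6 - 2*R
W(U) = 3 + 2*U (W(U) = (6*U + (6 - 2*U))/2 = (6 + 4*U)/2 = 3 + 2*U)
m(X, r) = -8*r (m(X, r) = 4*(-2*r) = -8*r)
-6*m(-86, W(-5)) = -(-48)*(3 + 2*(-5)) = -(-48)*(3 - 10) = -(-48)*(-7) = -6*56 = -336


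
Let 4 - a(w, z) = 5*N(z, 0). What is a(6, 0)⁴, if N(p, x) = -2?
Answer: 38416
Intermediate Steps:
a(w, z) = 14 (a(w, z) = 4 - 5*(-2) = 4 - 1*(-10) = 4 + 10 = 14)
a(6, 0)⁴ = 14⁴ = 38416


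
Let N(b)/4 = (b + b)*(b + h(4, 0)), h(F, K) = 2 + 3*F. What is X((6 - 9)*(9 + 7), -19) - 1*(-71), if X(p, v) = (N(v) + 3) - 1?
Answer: 833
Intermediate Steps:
N(b) = 8*b*(14 + b) (N(b) = 4*((b + b)*(b + (2 + 3*4))) = 4*((2*b)*(b + (2 + 12))) = 4*((2*b)*(b + 14)) = 4*((2*b)*(14 + b)) = 4*(2*b*(14 + b)) = 8*b*(14 + b))
X(p, v) = 2 + 8*v*(14 + v) (X(p, v) = (8*v*(14 + v) + 3) - 1 = (3 + 8*v*(14 + v)) - 1 = 2 + 8*v*(14 + v))
X((6 - 9)*(9 + 7), -19) - 1*(-71) = (2 + 8*(-19)*(14 - 19)) - 1*(-71) = (2 + 8*(-19)*(-5)) + 71 = (2 + 760) + 71 = 762 + 71 = 833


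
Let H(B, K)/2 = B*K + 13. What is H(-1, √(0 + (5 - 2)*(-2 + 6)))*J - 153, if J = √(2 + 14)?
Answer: -49 - 16*√3 ≈ -76.713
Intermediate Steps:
H(B, K) = 26 + 2*B*K (H(B, K) = 2*(B*K + 13) = 2*(13 + B*K) = 26 + 2*B*K)
J = 4 (J = √16 = 4)
H(-1, √(0 + (5 - 2)*(-2 + 6)))*J - 153 = (26 + 2*(-1)*√(0 + (5 - 2)*(-2 + 6)))*4 - 153 = (26 + 2*(-1)*√(0 + 3*4))*4 - 153 = (26 + 2*(-1)*√(0 + 12))*4 - 153 = (26 + 2*(-1)*√12)*4 - 153 = (26 + 2*(-1)*(2*√3))*4 - 153 = (26 - 4*√3)*4 - 153 = (104 - 16*√3) - 153 = -49 - 16*√3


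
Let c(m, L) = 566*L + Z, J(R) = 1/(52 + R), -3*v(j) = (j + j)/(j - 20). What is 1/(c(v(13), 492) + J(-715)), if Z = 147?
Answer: 663/184724396 ≈ 3.5891e-6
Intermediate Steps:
v(j) = -2*j/(3*(-20 + j)) (v(j) = -(j + j)/(3*(j - 20)) = -2*j/(3*(-20 + j)))
c(m, L) = 147 + 566*L (c(m, L) = 566*L + 147 = 147 + 566*L)
1/(c(v(13), 492) + J(-715)) = 1/((147 + 566*492) + 1/(52 - 715)) = 1/((147 + 278472) + 1/(-663)) = 1/(278619 - 1/663) = 1/(184724396/663) = 663/184724396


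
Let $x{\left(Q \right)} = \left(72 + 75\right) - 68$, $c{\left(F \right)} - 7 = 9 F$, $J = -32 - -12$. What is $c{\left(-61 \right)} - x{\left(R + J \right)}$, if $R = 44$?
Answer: $-621$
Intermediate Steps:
$J = -20$ ($J = -32 + 12 = -20$)
$c{\left(F \right)} = 7 + 9 F$
$x{\left(Q \right)} = 79$ ($x{\left(Q \right)} = 147 - 68 = 79$)
$c{\left(-61 \right)} - x{\left(R + J \right)} = \left(7 + 9 \left(-61\right)\right) - 79 = \left(7 - 549\right) - 79 = -542 - 79 = -621$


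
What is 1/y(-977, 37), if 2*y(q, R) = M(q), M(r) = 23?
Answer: 2/23 ≈ 0.086957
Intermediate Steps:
y(q, R) = 23/2 (y(q, R) = (½)*23 = 23/2)
1/y(-977, 37) = 1/(23/2) = 2/23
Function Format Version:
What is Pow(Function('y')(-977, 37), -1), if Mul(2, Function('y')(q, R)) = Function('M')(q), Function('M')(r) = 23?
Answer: Rational(2, 23) ≈ 0.086957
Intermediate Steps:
Function('y')(q, R) = Rational(23, 2) (Function('y')(q, R) = Mul(Rational(1, 2), 23) = Rational(23, 2))
Pow(Function('y')(-977, 37), -1) = Pow(Rational(23, 2), -1) = Rational(2, 23)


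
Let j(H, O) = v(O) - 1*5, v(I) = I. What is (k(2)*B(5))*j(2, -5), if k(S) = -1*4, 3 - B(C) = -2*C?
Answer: 520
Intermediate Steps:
B(C) = 3 + 2*C (B(C) = 3 - (-2)*C = 3 + 2*C)
j(H, O) = -5 + O (j(H, O) = O - 1*5 = O - 5 = -5 + O)
k(S) = -4
(k(2)*B(5))*j(2, -5) = (-4*(3 + 2*5))*(-5 - 5) = -4*(3 + 10)*(-10) = -4*13*(-10) = -52*(-10) = 520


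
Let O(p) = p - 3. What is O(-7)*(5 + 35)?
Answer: -400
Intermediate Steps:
O(p) = -3 + p
O(-7)*(5 + 35) = (-3 - 7)*(5 + 35) = -10*40 = -400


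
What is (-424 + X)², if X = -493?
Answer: 840889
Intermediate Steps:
(-424 + X)² = (-424 - 493)² = (-917)² = 840889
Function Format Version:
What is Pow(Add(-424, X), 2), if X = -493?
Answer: 840889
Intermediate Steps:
Pow(Add(-424, X), 2) = Pow(Add(-424, -493), 2) = Pow(-917, 2) = 840889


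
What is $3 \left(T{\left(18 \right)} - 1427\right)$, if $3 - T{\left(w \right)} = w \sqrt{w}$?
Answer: $-4272 - 162 \sqrt{2} \approx -4501.1$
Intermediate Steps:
$T{\left(w \right)} = 3 - w^{\frac{3}{2}}$ ($T{\left(w \right)} = 3 - w \sqrt{w} = 3 - w^{\frac{3}{2}}$)
$3 \left(T{\left(18 \right)} - 1427\right) = 3 \left(\left(3 - 18^{\frac{3}{2}}\right) - 1427\right) = 3 \left(\left(3 - 54 \sqrt{2}\right) - 1427\right) = 3 \left(-1424 - 54 \sqrt{2}\right) = -4272 - 162 \sqrt{2}$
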